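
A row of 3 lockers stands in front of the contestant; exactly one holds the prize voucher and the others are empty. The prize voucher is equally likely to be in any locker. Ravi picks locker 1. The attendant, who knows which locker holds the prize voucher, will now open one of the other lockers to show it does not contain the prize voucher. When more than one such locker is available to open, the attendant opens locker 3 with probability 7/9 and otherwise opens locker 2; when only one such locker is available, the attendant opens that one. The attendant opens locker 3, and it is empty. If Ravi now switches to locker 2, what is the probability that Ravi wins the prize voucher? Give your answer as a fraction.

9/16

Condition on the true location of the prize voucher.
If it is in locker 1 (prior 1/3): locker 3 is available, opened with probability 7/9; weight (1/3)·(7/9) = 7/27.
If it is in locker 2 (prior 1/3): only locker 3 is available, probability 1; weight (1/3)·1 = 1/3.
If it is in locker 3 (prior 1/3): the attendant opened locker 3, so this case is ruled out; weight (1/3)·0 = 0.
The weights sum to 16/27.
So P(the prize voucher in locker 2 | the attendant opened locker 3) = (1/3) / (16/27) = 9/16.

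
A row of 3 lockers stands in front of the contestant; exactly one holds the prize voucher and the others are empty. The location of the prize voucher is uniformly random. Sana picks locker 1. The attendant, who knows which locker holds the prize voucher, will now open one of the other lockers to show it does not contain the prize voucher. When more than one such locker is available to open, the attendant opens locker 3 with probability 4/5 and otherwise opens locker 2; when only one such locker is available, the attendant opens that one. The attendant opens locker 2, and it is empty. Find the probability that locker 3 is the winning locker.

5/6

Consider each possible location of the prize voucher in turn.
If it is in locker 1 (prior 1/3): locker 3 is available but not opened, probability 1/5; weight (1/3)·(1/5) = 1/15.
If it is in locker 2 (prior 1/3): the attendant opened locker 2, so this case is ruled out; weight (1/3)·0 = 0.
If it is in locker 3 (prior 1/3): only locker 2 is available, probability 1; weight (1/3)·1 = 1/3.
The weights sum to 2/5.
So P(the prize voucher in locker 3 | the attendant opened locker 2) = (1/3) / (2/5) = 5/6.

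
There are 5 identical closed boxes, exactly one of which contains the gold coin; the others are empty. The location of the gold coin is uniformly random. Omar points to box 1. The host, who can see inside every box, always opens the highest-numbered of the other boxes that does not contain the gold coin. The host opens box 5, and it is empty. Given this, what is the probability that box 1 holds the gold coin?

Apply Bayes' rule, conditioning on where the gold coin actually is.
If it is in any of boxes 1, 2, 3, and 4 (prior 1/5 each): box 5 is the highest-numbered option available, probability 1; weight (1/5)·1 = 1/5 each.
If it is in box 5 (prior 1/5): the host opened box 5, so this case is ruled out; weight (1/5)·0 = 0.
The weights sum to 4/5.
So P(the gold coin in box 1 | the host opened box 5) = (1/5) / (4/5) = 1/4.

1/4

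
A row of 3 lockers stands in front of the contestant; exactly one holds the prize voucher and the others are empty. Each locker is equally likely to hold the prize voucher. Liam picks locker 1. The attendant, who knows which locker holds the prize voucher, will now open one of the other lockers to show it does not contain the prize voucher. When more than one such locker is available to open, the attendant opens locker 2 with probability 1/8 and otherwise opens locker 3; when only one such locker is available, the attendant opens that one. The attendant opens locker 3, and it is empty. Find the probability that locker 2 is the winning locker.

8/15

Apply Bayes' rule, conditioning on where the prize voucher actually is.
If it is in locker 1 (prior 1/3): locker 2 is available but not opened, probability 7/8; weight (1/3)·(7/8) = 7/24.
If it is in locker 2 (prior 1/3): only locker 3 is available, probability 1; weight (1/3)·1 = 1/3.
If it is in locker 3 (prior 1/3): the attendant opened locker 3, so this case is ruled out; weight (1/3)·0 = 0.
The weights sum to 5/8.
So P(the prize voucher in locker 2 | the attendant opened locker 3) = (1/3) / (5/8) = 8/15.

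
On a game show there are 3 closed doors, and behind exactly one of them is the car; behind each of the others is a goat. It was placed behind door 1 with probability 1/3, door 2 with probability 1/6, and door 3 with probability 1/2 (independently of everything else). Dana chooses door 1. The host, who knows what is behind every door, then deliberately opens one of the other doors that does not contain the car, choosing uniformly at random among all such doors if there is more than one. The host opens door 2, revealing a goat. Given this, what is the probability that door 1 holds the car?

1/4

Apply Bayes' rule, conditioning on where the car actually is.
If it is behind door 1 (prior 1/3): the host has 2 equally likely choices, so probability 1/2; weight (1/3)·(1/2) = 1/6.
If it is behind door 2 (prior 1/6): the host opened door 2, so this case is ruled out; weight (1/6)·0 = 0.
If it is behind door 3 (prior 1/2): the host has no choice, probability 1; weight (1/2)·1 = 1/2.
The weights sum to 2/3.
So P(the car behind door 1 | the host opened door 2) = (1/6) / (2/3) = 1/4.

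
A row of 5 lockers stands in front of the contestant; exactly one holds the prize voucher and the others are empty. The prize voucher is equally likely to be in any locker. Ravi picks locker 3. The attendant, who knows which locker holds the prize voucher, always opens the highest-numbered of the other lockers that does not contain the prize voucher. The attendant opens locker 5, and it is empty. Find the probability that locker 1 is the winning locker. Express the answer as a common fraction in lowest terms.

1/4

Condition on the true location of the prize voucher.
If it is in any of lockers 1, 2, 3, and 4 (prior 1/5 each): locker 5 is the highest-numbered option available, probability 1; weight (1/5)·1 = 1/5 each.
If it is in locker 5 (prior 1/5): the attendant opened locker 5, so this case is ruled out; weight (1/5)·0 = 0.
The weights sum to 4/5.
So P(the prize voucher in locker 1 | the attendant opened locker 5) = (1/5) / (4/5) = 1/4.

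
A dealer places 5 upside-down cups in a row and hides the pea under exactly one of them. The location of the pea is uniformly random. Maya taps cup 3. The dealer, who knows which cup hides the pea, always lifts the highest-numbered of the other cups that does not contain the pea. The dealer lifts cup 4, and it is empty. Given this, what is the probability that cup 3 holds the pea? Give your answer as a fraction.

Apply Bayes' rule, conditioning on where the pea actually is.
If it is under any of cups 1, 2, and 3 (prior 1/5 each): the dealer would have opened cup 5 instead, probability 0; weight (1/5)·0 = 0 each.
If it is under cup 4 (prior 1/5): the dealer opened cup 4, so this case is ruled out; weight (1/5)·0 = 0.
If it is under cup 5 (prior 1/5): cup 4 is the highest-numbered option available, probability 1; weight (1/5)·1 = 1/5.
The weights sum to 1/5.
So P(the pea under cup 3 | the dealer opened cup 4) = 0 / (1/5) = 0.

0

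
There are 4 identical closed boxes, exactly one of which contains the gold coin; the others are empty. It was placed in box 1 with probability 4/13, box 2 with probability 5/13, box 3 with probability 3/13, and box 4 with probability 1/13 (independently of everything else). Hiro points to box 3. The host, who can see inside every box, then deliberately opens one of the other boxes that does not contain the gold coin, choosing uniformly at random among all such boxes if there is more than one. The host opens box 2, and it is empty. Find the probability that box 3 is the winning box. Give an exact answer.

2/7

Apply Bayes' rule, conditioning on where the gold coin actually is.
If it is in box 1 (prior 4/13): the host has 2 equally likely choices, so probability 1/2; weight (4/13)·(1/2) = 2/13.
If it is in box 2 (prior 5/13): the host opened box 2, so this case is ruled out; weight (5/13)·0 = 0.
If it is in box 3 (prior 3/13): the host has 3 equally likely choices, so probability 1/3; weight (3/13)·(1/3) = 1/13.
If it is in box 4 (prior 1/13): the host has 2 equally likely choices, so probability 1/2; weight (1/13)·(1/2) = 1/26.
The weights sum to 7/26.
So P(the gold coin in box 3 | the host opened box 2) = (1/13) / (7/26) = 2/7.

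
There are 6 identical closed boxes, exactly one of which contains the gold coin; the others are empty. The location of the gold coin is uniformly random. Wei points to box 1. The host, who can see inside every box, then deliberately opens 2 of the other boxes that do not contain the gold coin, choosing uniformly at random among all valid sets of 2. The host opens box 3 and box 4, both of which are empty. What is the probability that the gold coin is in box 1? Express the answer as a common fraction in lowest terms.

1/6

Consider each possible location of the gold coin in turn.
If it is in box 1 (prior 1/6): the host has 10 equally likely choices, so probability 1/10; weight (1/6)·(1/10) = 1/60.
If it is in any of boxes 2, 5, and 6 (prior 1/6 each): the host has 6 equally likely choices, so probability 1/6; weight (1/6)·(1/6) = 1/36 each.
If it is in either of boxes 3 and 4 (prior 1/6 each): that box was opened and seen not to hold the prize — ruled out; weight (1/6)·0 = 0 each.
The weights sum to 1/10.
So P(the gold coin in box 1 | the host opened box 3 and box 4) = (1/60) / (1/10) = 1/6.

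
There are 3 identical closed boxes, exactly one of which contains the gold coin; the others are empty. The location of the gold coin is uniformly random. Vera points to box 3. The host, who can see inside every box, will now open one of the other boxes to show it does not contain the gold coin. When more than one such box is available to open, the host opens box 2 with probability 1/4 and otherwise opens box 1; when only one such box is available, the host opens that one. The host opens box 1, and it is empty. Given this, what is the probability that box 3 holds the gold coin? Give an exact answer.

Condition on the true location of the gold coin.
If it is in box 1 (prior 1/3): the host opened box 1, so this case is ruled out; weight (1/3)·0 = 0.
If it is in box 2 (prior 1/3): only box 1 is available, probability 1; weight (1/3)·1 = 1/3.
If it is in box 3 (prior 1/3): box 2 is available but not opened, probability 3/4; weight (1/3)·(3/4) = 1/4.
The weights sum to 7/12.
So P(the gold coin in box 3 | the host opened box 1) = (1/4) / (7/12) = 3/7.

3/7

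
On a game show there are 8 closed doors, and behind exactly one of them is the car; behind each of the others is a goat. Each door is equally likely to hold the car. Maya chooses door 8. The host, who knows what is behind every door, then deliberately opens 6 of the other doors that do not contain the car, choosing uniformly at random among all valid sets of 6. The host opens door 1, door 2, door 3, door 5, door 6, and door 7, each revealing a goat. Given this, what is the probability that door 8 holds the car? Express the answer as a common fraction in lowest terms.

Apply Bayes' rule, conditioning on where the car actually is.
If it is behind any of doors 1, 2, 3, 5, 6, and 7 (prior 1/8 each): that door was opened and seen not to hold the prize — ruled out; weight (1/8)·0 = 0 each.
If it is behind door 4 (prior 1/8): the host has no choice, probability 1; weight (1/8)·1 = 1/8.
If it is behind door 8 (prior 1/8): the host has 7 equally likely choices, so probability 1/7; weight (1/8)·(1/7) = 1/56.
The weights sum to 1/7.
So P(the car behind door 8 | the host opened door 1, door 2, door 3, door 5, door 6, and door 7) = (1/56) / (1/7) = 1/8.

1/8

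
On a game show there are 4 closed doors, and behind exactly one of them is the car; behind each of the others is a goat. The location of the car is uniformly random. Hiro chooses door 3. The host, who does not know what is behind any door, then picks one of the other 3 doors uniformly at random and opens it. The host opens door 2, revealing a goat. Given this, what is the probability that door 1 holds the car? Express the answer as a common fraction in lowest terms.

Because the host chose which door to open without knowing where the car is, the choice is independent of the prize location. Learning that door 2 does not hold the car simply rules out that one location and leaves the remaining 3 doors still equally likely by symmetry.
So P(the car behind door 1) = 1/3.

1/3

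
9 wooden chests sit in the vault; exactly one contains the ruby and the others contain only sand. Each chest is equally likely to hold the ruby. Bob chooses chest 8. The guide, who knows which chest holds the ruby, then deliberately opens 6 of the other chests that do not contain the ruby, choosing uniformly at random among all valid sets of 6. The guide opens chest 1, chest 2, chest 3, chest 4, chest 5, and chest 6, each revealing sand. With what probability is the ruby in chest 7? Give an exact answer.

4/9

Consider each possible location of the ruby in turn.
If it is in any of chests 1, 2, 3, 4, 5, and 6 (prior 1/9 each): that chest was opened and seen not to hold the prize — ruled out; weight (1/9)·0 = 0 each.
If it is in either of chests 7 and 9 (prior 1/9 each): the guide has 7 equally likely choices, so probability 1/7; weight (1/9)·(1/7) = 1/63 each.
If it is in chest 8 (prior 1/9): the guide has 28 equally likely choices, so probability 1/28; weight (1/9)·(1/28) = 1/252.
The weights sum to 1/28.
So P(the ruby in chest 7 | the guide opened chest 1, chest 2, chest 3, chest 4, chest 5, and chest 6) = (1/63) / (1/28) = 4/9.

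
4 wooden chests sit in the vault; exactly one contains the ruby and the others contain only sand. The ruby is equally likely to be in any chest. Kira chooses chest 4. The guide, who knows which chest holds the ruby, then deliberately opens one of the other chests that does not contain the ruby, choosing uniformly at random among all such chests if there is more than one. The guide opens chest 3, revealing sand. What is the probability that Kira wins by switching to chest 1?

3/8

Apply Bayes' rule, conditioning on where the ruby actually is.
If it is in either of chests 1 and 2 (prior 1/4 each): the guide has 2 equally likely choices, so probability 1/2; weight (1/4)·(1/2) = 1/8 each.
If it is in chest 3 (prior 1/4): the guide opened chest 3, so this case is ruled out; weight (1/4)·0 = 0.
If it is in chest 4 (prior 1/4): the guide has 3 equally likely choices, so probability 1/3; weight (1/4)·(1/3) = 1/12.
The weights sum to 1/3.
So P(the ruby in chest 1 | the guide opened chest 3) = (1/8) / (1/3) = 3/8.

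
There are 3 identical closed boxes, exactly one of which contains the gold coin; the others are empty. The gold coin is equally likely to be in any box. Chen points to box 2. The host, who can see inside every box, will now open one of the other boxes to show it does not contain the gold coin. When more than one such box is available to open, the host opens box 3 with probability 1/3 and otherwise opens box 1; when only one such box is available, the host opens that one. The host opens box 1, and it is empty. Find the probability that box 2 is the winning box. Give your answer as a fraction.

2/5

Condition on the true location of the gold coin.
If it is in box 1 (prior 1/3): the host opened box 1, so this case is ruled out; weight (1/3)·0 = 0.
If it is in box 2 (prior 1/3): box 3 is available but not opened, probability 2/3; weight (1/3)·(2/3) = 2/9.
If it is in box 3 (prior 1/3): only box 1 is available, probability 1; weight (1/3)·1 = 1/3.
The weights sum to 5/9.
So P(the gold coin in box 2 | the host opened box 1) = (2/9) / (5/9) = 2/5.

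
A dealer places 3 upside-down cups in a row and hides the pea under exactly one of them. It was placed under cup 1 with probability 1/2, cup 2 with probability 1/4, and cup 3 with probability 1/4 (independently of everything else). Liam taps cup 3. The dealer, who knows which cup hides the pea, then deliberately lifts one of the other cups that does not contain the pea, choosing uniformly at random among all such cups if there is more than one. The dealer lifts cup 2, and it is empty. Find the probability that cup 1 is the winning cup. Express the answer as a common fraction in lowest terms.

4/5

Consider each possible location of the pea in turn.
If it is under cup 1 (prior 1/2): the dealer has no choice, probability 1; weight (1/2)·1 = 1/2.
If it is under cup 2 (prior 1/4): the dealer opened cup 2, so this case is ruled out; weight (1/4)·0 = 0.
If it is under cup 3 (prior 1/4): the dealer has 2 equally likely choices, so probability 1/2; weight (1/4)·(1/2) = 1/8.
The weights sum to 5/8.
So P(the pea under cup 1 | the dealer opened cup 2) = (1/2) / (5/8) = 4/5.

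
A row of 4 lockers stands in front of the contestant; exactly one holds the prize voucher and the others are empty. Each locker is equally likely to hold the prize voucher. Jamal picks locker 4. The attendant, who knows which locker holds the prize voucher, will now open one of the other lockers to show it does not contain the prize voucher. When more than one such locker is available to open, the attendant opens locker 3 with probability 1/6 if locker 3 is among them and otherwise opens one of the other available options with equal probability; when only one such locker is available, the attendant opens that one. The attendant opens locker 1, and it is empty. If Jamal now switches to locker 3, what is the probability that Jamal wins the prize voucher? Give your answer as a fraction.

Consider each possible location of the prize voucher in turn.
If it is in locker 1 (prior 1/4): the attendant opened locker 1, so this case is ruled out; weight (1/4)·0 = 0.
If it is in locker 2 (prior 1/4): locker 3 is available but not opened, probability 5/6; weight (1/4)·(5/6) = 5/24.
If it is in locker 3 (prior 1/4): locker 3 holds the prize so is unavailable; the attendant chooses uniformly among the 2 others, probability 1/2; weight (1/4)·(1/2) = 1/8.
If it is in locker 4 (prior 1/4): locker 3 is available but not opened; locker 1 gets probability (1 − 1/6)/2 = 5/12; weight (1/4)·(5/12) = 5/48.
The weights sum to 7/16.
So P(the prize voucher in locker 3 | the attendant opened locker 1) = (1/8) / (7/16) = 2/7.

2/7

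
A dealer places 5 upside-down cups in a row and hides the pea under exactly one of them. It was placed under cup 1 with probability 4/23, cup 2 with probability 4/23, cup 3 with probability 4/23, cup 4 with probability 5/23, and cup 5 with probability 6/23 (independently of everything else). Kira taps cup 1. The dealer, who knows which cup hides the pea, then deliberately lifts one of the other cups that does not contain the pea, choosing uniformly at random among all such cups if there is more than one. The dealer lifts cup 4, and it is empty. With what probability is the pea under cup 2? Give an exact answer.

Apply Bayes' rule, conditioning on where the pea actually is.
If it is under cup 1 (prior 4/23): the dealer has 4 equally likely choices, so probability 1/4; weight (4/23)·(1/4) = 1/23.
If it is under either of cups 2 and 3 (prior 4/23 each): the dealer has 3 equally likely choices, so probability 1/3; weight (4/23)·(1/3) = 4/69 each.
If it is under cup 4 (prior 5/23): the dealer opened cup 4, so this case is ruled out; weight (5/23)·0 = 0.
If it is under cup 5 (prior 6/23): the dealer has 3 equally likely choices, so probability 1/3; weight (6/23)·(1/3) = 2/23.
The weights sum to 17/69.
So P(the pea under cup 2 | the dealer opened cup 4) = (4/69) / (17/69) = 4/17.

4/17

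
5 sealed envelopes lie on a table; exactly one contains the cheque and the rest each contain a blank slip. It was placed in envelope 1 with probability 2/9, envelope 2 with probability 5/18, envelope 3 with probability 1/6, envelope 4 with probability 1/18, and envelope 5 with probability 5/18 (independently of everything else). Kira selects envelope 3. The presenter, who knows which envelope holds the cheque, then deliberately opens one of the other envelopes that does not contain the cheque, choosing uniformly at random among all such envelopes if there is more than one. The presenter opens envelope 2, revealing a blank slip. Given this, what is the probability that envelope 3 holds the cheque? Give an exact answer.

Apply Bayes' rule, conditioning on where the cheque actually is.
If it is in envelope 1 (prior 2/9): the presenter has 3 equally likely choices, so probability 1/3; weight (2/9)·(1/3) = 2/27.
If it is in envelope 2 (prior 5/18): the presenter opened envelope 2, so this case is ruled out; weight (5/18)·0 = 0.
If it is in envelope 3 (prior 1/6): the presenter has 4 equally likely choices, so probability 1/4; weight (1/6)·(1/4) = 1/24.
If it is in envelope 4 (prior 1/18): the presenter has 3 equally likely choices, so probability 1/3; weight (1/18)·(1/3) = 1/54.
If it is in envelope 5 (prior 5/18): the presenter has 3 equally likely choices, so probability 1/3; weight (5/18)·(1/3) = 5/54.
The weights sum to 49/216.
So P(the cheque in envelope 3 | the presenter opened envelope 2) = (1/24) / (49/216) = 9/49.

9/49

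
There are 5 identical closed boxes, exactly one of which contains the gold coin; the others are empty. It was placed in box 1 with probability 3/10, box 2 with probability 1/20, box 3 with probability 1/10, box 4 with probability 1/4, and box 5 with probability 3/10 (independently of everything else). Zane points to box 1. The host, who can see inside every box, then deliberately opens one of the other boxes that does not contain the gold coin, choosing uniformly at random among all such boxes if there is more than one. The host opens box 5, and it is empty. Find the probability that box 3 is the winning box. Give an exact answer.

Condition on the true location of the gold coin.
If it is in box 1 (prior 3/10): the host has 4 equally likely choices, so probability 1/4; weight (3/10)·(1/4) = 3/40.
If it is in box 2 (prior 1/20): the host has 3 equally likely choices, so probability 1/3; weight (1/20)·(1/3) = 1/60.
If it is in box 3 (prior 1/10): the host has 3 equally likely choices, so probability 1/3; weight (1/10)·(1/3) = 1/30.
If it is in box 4 (prior 1/4): the host has 3 equally likely choices, so probability 1/3; weight (1/4)·(1/3) = 1/12.
If it is in box 5 (prior 3/10): the host opened box 5, so this case is ruled out; weight (3/10)·0 = 0.
The weights sum to 5/24.
So P(the gold coin in box 3 | the host opened box 5) = (1/30) / (5/24) = 4/25.

4/25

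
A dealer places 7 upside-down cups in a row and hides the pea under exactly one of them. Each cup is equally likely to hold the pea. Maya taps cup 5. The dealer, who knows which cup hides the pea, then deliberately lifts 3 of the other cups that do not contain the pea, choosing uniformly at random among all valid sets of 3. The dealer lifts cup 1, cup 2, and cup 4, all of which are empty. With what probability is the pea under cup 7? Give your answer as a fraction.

2/7

Consider each possible location of the pea in turn.
If it is under any of cups 1, 2, and 4 (prior 1/7 each): that cup was opened and seen not to hold the prize — ruled out; weight (1/7)·0 = 0 each.
If it is under any of cups 3, 6, and 7 (prior 1/7 each): the dealer has 10 equally likely choices, so probability 1/10; weight (1/7)·(1/10) = 1/70 each.
If it is under cup 5 (prior 1/7): the dealer has 20 equally likely choices, so probability 1/20; weight (1/7)·(1/20) = 1/140.
The weights sum to 1/20.
So P(the pea under cup 7 | the dealer opened cup 1, cup 2, and cup 4) = (1/70) / (1/20) = 2/7.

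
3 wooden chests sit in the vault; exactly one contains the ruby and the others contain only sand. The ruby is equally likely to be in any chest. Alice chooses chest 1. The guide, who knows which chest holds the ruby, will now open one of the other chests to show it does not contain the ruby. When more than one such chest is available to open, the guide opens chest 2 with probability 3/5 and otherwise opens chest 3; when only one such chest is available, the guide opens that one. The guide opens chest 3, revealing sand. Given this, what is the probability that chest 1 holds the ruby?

Apply Bayes' rule, conditioning on where the ruby actually is.
If it is in chest 1 (prior 1/3): chest 2 is available but not opened, probability 2/5; weight (1/3)·(2/5) = 2/15.
If it is in chest 2 (prior 1/3): only chest 3 is available, probability 1; weight (1/3)·1 = 1/3.
If it is in chest 3 (prior 1/3): the guide opened chest 3, so this case is ruled out; weight (1/3)·0 = 0.
The weights sum to 7/15.
So P(the ruby in chest 1 | the guide opened chest 3) = (2/15) / (7/15) = 2/7.

2/7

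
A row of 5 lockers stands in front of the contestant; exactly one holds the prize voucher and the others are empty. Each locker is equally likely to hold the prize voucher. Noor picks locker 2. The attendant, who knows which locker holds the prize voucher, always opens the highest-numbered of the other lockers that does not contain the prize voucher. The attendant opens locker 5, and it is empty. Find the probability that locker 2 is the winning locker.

1/4

Consider each possible location of the prize voucher in turn.
If it is in any of lockers 1, 2, 3, and 4 (prior 1/5 each): locker 5 is the highest-numbered option available, probability 1; weight (1/5)·1 = 1/5 each.
If it is in locker 5 (prior 1/5): the attendant opened locker 5, so this case is ruled out; weight (1/5)·0 = 0.
The weights sum to 4/5.
So P(the prize voucher in locker 2 | the attendant opened locker 5) = (1/5) / (4/5) = 1/4.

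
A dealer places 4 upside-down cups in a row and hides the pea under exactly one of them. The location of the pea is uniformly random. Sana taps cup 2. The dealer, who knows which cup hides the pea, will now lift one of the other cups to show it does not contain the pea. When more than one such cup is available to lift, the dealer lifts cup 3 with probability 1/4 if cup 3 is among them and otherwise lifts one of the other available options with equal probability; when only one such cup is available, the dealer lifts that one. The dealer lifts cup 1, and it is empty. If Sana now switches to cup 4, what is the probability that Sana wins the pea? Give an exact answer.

6/13

Condition on the true location of the pea.
If it is under cup 1 (prior 1/4): the dealer opened cup 1, so this case is ruled out; weight (1/4)·0 = 0.
If it is under cup 2 (prior 1/4): cup 3 is available but not opened; cup 1 gets probability (1 − 1/4)/2 = 3/8; weight (1/4)·(3/8) = 3/32.
If it is under cup 3 (prior 1/4): cup 3 holds the prize so is unavailable; the dealer chooses uniformly among the 2 others, probability 1/2; weight (1/4)·(1/2) = 1/8.
If it is under cup 4 (prior 1/4): cup 3 is available but not opened, probability 3/4; weight (1/4)·(3/4) = 3/16.
The weights sum to 13/32.
So P(the pea under cup 4 | the dealer opened cup 1) = (3/16) / (13/32) = 6/13.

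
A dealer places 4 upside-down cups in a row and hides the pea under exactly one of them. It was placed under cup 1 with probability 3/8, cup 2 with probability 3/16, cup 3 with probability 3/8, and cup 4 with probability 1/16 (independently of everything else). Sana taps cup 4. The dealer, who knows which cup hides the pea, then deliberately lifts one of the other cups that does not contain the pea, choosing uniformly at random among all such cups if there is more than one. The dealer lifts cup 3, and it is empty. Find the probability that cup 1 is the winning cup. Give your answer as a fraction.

Apply Bayes' rule, conditioning on where the pea actually is.
If it is under cup 1 (prior 3/8): the dealer has 2 equally likely choices, so probability 1/2; weight (3/8)·(1/2) = 3/16.
If it is under cup 2 (prior 3/16): the dealer has 2 equally likely choices, so probability 1/2; weight (3/16)·(1/2) = 3/32.
If it is under cup 3 (prior 3/8): the dealer opened cup 3, so this case is ruled out; weight (3/8)·0 = 0.
If it is under cup 4 (prior 1/16): the dealer has 3 equally likely choices, so probability 1/3; weight (1/16)·(1/3) = 1/48.
The weights sum to 29/96.
So P(the pea under cup 1 | the dealer opened cup 3) = (3/16) / (29/96) = 18/29.

18/29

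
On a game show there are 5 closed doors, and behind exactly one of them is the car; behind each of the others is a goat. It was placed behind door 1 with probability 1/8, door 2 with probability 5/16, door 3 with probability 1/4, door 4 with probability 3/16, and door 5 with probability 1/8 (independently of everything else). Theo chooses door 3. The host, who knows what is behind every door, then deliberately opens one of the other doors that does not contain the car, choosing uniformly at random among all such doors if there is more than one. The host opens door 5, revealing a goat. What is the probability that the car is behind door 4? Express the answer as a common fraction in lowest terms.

Condition on the true location of the car.
If it is behind door 1 (prior 1/8): the host has 3 equally likely choices, so probability 1/3; weight (1/8)·(1/3) = 1/24.
If it is behind door 2 (prior 5/16): the host has 3 equally likely choices, so probability 1/3; weight (5/16)·(1/3) = 5/48.
If it is behind door 3 (prior 1/4): the host has 4 equally likely choices, so probability 1/4; weight (1/4)·(1/4) = 1/16.
If it is behind door 4 (prior 3/16): the host has 3 equally likely choices, so probability 1/3; weight (3/16)·(1/3) = 1/16.
If it is behind door 5 (prior 1/8): the host opened door 5, so this case is ruled out; weight (1/8)·0 = 0.
The weights sum to 13/48.
So P(the car behind door 4 | the host opened door 5) = (1/16) / (13/48) = 3/13.

3/13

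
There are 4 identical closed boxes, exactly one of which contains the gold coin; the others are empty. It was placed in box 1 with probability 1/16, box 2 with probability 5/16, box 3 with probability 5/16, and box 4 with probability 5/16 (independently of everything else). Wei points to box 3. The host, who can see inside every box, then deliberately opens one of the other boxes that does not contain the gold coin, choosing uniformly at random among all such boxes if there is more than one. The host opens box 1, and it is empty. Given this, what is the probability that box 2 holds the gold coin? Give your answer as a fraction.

3/8

Apply Bayes' rule, conditioning on where the gold coin actually is.
If it is in box 1 (prior 1/16): the host opened box 1, so this case is ruled out; weight (1/16)·0 = 0.
If it is in either of boxes 2 and 4 (prior 5/16 each): the host has 2 equally likely choices, so probability 1/2; weight (5/16)·(1/2) = 5/32 each.
If it is in box 3 (prior 5/16): the host has 3 equally likely choices, so probability 1/3; weight (5/16)·(1/3) = 5/48.
The weights sum to 5/12.
So P(the gold coin in box 2 | the host opened box 1) = (5/32) / (5/12) = 3/8.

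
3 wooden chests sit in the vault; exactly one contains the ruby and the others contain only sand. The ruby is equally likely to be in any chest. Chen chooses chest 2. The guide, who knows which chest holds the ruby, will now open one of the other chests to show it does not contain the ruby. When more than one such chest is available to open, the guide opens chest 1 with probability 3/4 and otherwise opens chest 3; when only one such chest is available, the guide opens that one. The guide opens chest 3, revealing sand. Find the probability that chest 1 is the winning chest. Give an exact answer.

4/5

Apply Bayes' rule, conditioning on where the ruby actually is.
If it is in chest 1 (prior 1/3): only chest 3 is available, probability 1; weight (1/3)·1 = 1/3.
If it is in chest 2 (prior 1/3): chest 1 is available but not opened, probability 1/4; weight (1/3)·(1/4) = 1/12.
If it is in chest 3 (prior 1/3): the guide opened chest 3, so this case is ruled out; weight (1/3)·0 = 0.
The weights sum to 5/12.
So P(the ruby in chest 1 | the guide opened chest 3) = (1/3) / (5/12) = 4/5.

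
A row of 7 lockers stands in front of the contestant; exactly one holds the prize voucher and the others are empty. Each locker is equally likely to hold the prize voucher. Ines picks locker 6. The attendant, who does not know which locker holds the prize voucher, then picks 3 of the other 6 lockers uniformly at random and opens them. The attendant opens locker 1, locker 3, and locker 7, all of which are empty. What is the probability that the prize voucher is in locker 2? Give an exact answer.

1/4

Condition on the true location of the prize voucher.
If it is in any of lockers 1, 3, and 7 (prior 1/7 each): that locker was opened and seen not to hold the prize — ruled out; weight (1/7)·0 = 0 each.
If it is in any of lockers 2, 4, 5, and 6 (prior 1/7 each): the attendant picks exactly this set with probability 1/20 regardless, and none is the prize; weight (1/7)·(1/20) = 1/140 each.
The weights sum to 1/35.
So P(the prize voucher in locker 2 | the attendant opened locker 1, locker 3, and locker 7) = (1/140) / (1/35) = 1/4.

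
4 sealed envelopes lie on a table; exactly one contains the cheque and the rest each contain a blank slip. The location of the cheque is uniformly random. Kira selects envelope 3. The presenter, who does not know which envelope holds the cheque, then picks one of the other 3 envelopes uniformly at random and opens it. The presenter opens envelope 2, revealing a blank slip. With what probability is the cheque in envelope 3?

1/3

Consider each possible location of the cheque in turn.
If it is in any of envelopes 1, 3, and 4 (prior 1/4 each): the presenter picks envelope 2 with probability 1/3 regardless, and it is not the prize; weight (1/4)·(1/3) = 1/12 each.
If it is in envelope 2 (prior 1/4): the presenter opened envelope 2, so this case is ruled out; weight (1/4)·0 = 0.
The weights sum to 1/4.
So P(the cheque in envelope 3 | the presenter opened envelope 2) = (1/12) / (1/4) = 1/3.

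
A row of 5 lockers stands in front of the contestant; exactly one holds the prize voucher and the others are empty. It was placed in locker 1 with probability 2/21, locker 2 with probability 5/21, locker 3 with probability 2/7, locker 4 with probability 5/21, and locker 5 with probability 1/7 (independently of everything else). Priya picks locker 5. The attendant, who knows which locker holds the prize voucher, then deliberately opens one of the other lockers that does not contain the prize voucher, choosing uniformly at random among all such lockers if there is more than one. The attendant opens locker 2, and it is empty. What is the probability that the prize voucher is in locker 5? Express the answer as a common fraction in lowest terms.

Consider each possible location of the prize voucher in turn.
If it is in locker 1 (prior 2/21): the attendant has 3 equally likely choices, so probability 1/3; weight (2/21)·(1/3) = 2/63.
If it is in locker 2 (prior 5/21): the attendant opened locker 2, so this case is ruled out; weight (5/21)·0 = 0.
If it is in locker 3 (prior 2/7): the attendant has 3 equally likely choices, so probability 1/3; weight (2/7)·(1/3) = 2/21.
If it is in locker 4 (prior 5/21): the attendant has 3 equally likely choices, so probability 1/3; weight (5/21)·(1/3) = 5/63.
If it is in locker 5 (prior 1/7): the attendant has 4 equally likely choices, so probability 1/4; weight (1/7)·(1/4) = 1/28.
The weights sum to 61/252.
So P(the prize voucher in locker 5 | the attendant opened locker 2) = (1/28) / (61/252) = 9/61.

9/61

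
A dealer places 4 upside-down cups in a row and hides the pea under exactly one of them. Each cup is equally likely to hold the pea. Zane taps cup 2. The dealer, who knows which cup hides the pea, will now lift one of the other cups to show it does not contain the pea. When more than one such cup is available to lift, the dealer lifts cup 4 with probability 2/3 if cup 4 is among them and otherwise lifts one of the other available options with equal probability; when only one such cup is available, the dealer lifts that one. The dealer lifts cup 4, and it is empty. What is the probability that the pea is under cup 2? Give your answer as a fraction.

Consider each possible location of the pea in turn.
If it is under any of cups 1, 2, and 3 (prior 1/4 each): cup 4 is available, opened with probability 2/3; weight (1/4)·(2/3) = 1/6 each.
If it is under cup 4 (prior 1/4): the dealer opened cup 4, so this case is ruled out; weight (1/4)·0 = 0.
The weights sum to 1/2.
So P(the pea under cup 2 | the dealer opened cup 4) = (1/6) / (1/2) = 1/3.

1/3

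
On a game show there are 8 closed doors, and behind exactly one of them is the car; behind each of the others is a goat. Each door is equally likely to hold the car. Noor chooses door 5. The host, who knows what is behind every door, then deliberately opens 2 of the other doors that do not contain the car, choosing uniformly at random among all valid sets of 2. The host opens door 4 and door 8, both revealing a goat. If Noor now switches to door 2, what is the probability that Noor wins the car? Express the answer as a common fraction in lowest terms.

Condition on the true location of the car.
If it is behind any of doors 1, 2, 3, 6, and 7 (prior 1/8 each): the host has 15 equally likely choices, so probability 1/15; weight (1/8)·(1/15) = 1/120 each.
If it is behind either of doors 4 and 8 (prior 1/8 each): that door was opened and seen not to hold the prize — ruled out; weight (1/8)·0 = 0 each.
If it is behind door 5 (prior 1/8): the host has 21 equally likely choices, so probability 1/21; weight (1/8)·(1/21) = 1/168.
The weights sum to 1/21.
So P(the car behind door 2 | the host opened door 4 and door 8) = (1/120) / (1/21) = 7/40.

7/40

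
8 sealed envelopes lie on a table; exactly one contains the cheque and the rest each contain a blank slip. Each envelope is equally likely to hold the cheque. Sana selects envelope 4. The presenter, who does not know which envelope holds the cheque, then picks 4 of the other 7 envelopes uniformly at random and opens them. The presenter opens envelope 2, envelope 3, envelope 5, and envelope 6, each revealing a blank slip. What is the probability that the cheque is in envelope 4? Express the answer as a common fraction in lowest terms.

1/4

Consider each possible location of the cheque in turn.
If it is in any of envelopes 1, 4, 7, and 8 (prior 1/8 each): the presenter picks exactly this set with probability 1/35 regardless, and none is the prize; weight (1/8)·(1/35) = 1/280 each.
If it is in any of envelopes 2, 3, 5, and 6 (prior 1/8 each): that envelope was opened and seen not to hold the prize — ruled out; weight (1/8)·0 = 0 each.
The weights sum to 1/70.
So P(the cheque in envelope 4 | the presenter opened envelope 2, envelope 3, envelope 5, and envelope 6) = (1/280) / (1/70) = 1/4.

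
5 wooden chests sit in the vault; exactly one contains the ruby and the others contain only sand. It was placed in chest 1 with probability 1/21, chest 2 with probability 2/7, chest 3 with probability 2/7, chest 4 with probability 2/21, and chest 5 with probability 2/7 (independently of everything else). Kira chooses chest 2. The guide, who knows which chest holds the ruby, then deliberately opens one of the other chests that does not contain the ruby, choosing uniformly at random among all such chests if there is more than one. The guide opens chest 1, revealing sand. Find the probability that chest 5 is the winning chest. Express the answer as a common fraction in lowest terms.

Apply Bayes' rule, conditioning on where the ruby actually is.
If it is in chest 1 (prior 1/21): the guide opened chest 1, so this case is ruled out; weight (1/21)·0 = 0.
If it is in chest 2 (prior 2/7): the guide has 4 equally likely choices, so probability 1/4; weight (2/7)·(1/4) = 1/14.
If it is in either of chests 3 and 5 (prior 2/7 each): the guide has 3 equally likely choices, so probability 1/3; weight (2/7)·(1/3) = 2/21 each.
If it is in chest 4 (prior 2/21): the guide has 3 equally likely choices, so probability 1/3; weight (2/21)·(1/3) = 2/63.
The weights sum to 37/126.
So P(the ruby in chest 5 | the guide opened chest 1) = (2/21) / (37/126) = 12/37.

12/37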